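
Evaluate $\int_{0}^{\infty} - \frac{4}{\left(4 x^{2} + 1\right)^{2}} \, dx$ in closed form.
$- \frac{\pi}{2}$

Recall the elementary integral
$$J(a) = \int_{0}^{\infty} - \frac{1}{4 \left(a^{2} + x^{2}\right)} \, dx = - \frac{\pi}{8 a}.$$

Differentiating under the integral sign with respect to $a$,
$$\frac{dJ}{da} = \int_{0}^{\infty} \frac{a}{2 \left(a^{2} + x^{2}\right)^{2}} \, dx = \frac{\pi}{8 a^{2}},$$
so $\int_{0}^{\infty} - \frac{1}{4 \left(a^{2} + x^{2}\right)^{2}} \, dx = - \frac{\pi}{16 a^{3}}$.

Setting $a = \frac{1}{2}$:
$$I = - \frac{\pi}{2}.$$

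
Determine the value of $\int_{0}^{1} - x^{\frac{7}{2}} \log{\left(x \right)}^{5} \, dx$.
$\frac{2560}{177147}$

Start from the elementary integral
$$J(a) = \int_{0}^{1} - x^{a} \, dx = - \frac{1}{a + 1}.$$

Differentiating under the integral sign brings down a factor of $\ln x$:
$$\frac{dJ}{da} = \int_{0}^{1} - x^{a} \log{\left(x \right)} \, dx = \frac{1}{\left(a + 1\right)^{2}}.$$

Repeating $5$ times in total — each differentiation brings down another $\ln x$ — gives
$$\frac{d^{5}J}{da^{5}} = \int_{0}^{1} - x^{a} \log{\left(x \right)}^{5} \, dx = \frac{120}{\left(a + 1\right)^{6}},$$
and the integrand here is exactly the target integrand, so $I = \frac{120}{\left(a + 1\right)^{6}}$.

Setting $a = \frac{7}{2}$:
$$I = \frac{2560}{177147}.$$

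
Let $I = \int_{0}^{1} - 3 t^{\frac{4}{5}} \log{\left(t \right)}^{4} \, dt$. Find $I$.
$- \frac{25000}{6561}$

Start from the elementary integral
$$J(a) = \int_{0}^{1} - 3 t^{a} \, dt = - \frac{3}{a + 1}.$$

Differentiating under the integral sign brings down a factor of $\ln t$:
$$\frac{dJ}{da} = \int_{0}^{1} - 3 t^{a} \log{\left(t \right)} \, dt = \frac{3}{\left(a + 1\right)^{2}}.$$

Repeating $4$ times in total — each differentiation brings down another $\ln t$ — gives
$$\frac{d^{4}J}{da^{4}} = \int_{0}^{1} - 3 t^{a} \log{\left(t \right)}^{4} \, dt = - \frac{72}{\left(a + 1\right)^{5}},$$
and the integrand here is exactly the target integrand, so $I = - \frac{72}{\left(a + 1\right)^{5}}$.

Setting $a = \frac{4}{5}$:
$$I = - \frac{25000}{6561}.$$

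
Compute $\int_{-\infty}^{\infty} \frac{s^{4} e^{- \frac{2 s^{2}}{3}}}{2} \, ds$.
$\frac{27 \sqrt{6} \sqrt{\pi}}{64}$

Start from the elementary integral
$$J(a) = \int_{-\infty}^{\infty} \frac{e^{- a s^{2}}}{2} \, ds = \frac{\sqrt{\pi}}{2 \sqrt{a}}.$$

Differentiating under the integral sign brings down a factor of $(-s^2)$:
$$\frac{dJ}{da} = \int_{-\infty}^{\infty} - \frac{s^{2} e^{- a s^{2}}}{2} \, ds = - \frac{\sqrt{\pi}}{4 a^{\frac{3}{2}}}.$$

Repeating twice in total — each differentiation brings down another $(-s^2)$ — gives
$$\frac{d^{2}J}{da^{2}} = \int_{-\infty}^{\infty} \frac{s^{4} e^{- a s^{2}}}{2} \, ds = \frac{3 \sqrt{\pi}}{8 a^{\frac{5}{2}}},$$
and the integrand here is exactly the target integrand, so $I = \frac{3 \sqrt{\pi}}{8 a^{\frac{5}{2}}}$.

Setting $a = \frac{2}{3}$:
$$I = \frac{27 \sqrt{6} \sqrt{\pi}}{64}.$$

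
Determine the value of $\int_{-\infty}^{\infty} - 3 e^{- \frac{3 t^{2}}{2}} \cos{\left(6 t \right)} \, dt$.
$- \frac{\sqrt{6} \sqrt{\pi}}{e^{6}}$

Treat the cosine frequency as a parameter and define $I(b) = \int_{-\infty}^{\infty} - 3 e^{- \frac{3 t^{2}}{2}} \cos{\left(b t \right)} \, dt$.

Differentiating under the integral sign,
$$I'(b) = \int_{-\infty}^{\infty} 3 t e^{- \frac{3 t^{2}}{2}} \sin{\left(b t \right)} \, dt.$$

Integrate $\int_{-\infty}^{\infty} t \sin(b t)\, e^{- \frac{3 t^{2}}{2}}\, dt$ by parts with $u = \sin(b t)$ and $dv = t\, e^{- \frac{3 t^{2}}{2}}\, dt$, giving $v = - \frac{e^{- \frac{3 t^{2}}{2}}}{3}$. The boundary term vanishes and
$$\int_{-\infty}^{\infty} t \sin(b t)\, e^{- \frac{3 t^{2}}{2}}\, dt = \frac{b}{3} \int_{-\infty}^{\infty} \cos(b t)\, e^{- \frac{3 t^{2}}{2}}\, dt,$$
so $I'(b) = - \frac{b}{3}\, I(b)$.

This is a separable first-order ODE; solving with the initial condition $I(0) = \int_{-\infty}^{\infty} - 3 e^{- \frac{3 t^{2}}{2}}\,dt = - \sqrt{6} \sqrt{\pi}$ gives
$$I(b) = - \sqrt{6} \sqrt{\pi} e^{- \frac{b^{2}}{6}}.$$

Setting $b = 6$:
$$I = - \frac{\sqrt{6} \sqrt{\pi}}{e^{6}}.$$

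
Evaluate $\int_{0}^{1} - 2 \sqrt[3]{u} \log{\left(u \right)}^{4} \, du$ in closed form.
$- \frac{729}{64}$

Start from the elementary integral
$$J(a) = \int_{0}^{1} - 2 u^{a} \, du = - \frac{2}{a + 1}.$$

Differentiating under the integral sign brings down a factor of $\ln u$:
$$\frac{dJ}{da} = \int_{0}^{1} - 2 u^{a} \log{\left(u \right)} \, du = \frac{2}{\left(a + 1\right)^{2}}.$$

Repeating $4$ times in total — each differentiation brings down another $\ln u$ — gives
$$\frac{d^{4}J}{da^{4}} = \int_{0}^{1} - 2 u^{a} \log{\left(u \right)}^{4} \, du = - \frac{48}{\left(a + 1\right)^{5}},$$
and the integrand here is exactly the target integrand, so $I = - \frac{48}{\left(a + 1\right)^{5}}$.

Setting $a = \frac{1}{3}$:
$$I = - \frac{729}{64}.$$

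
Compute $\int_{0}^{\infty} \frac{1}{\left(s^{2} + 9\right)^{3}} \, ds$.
$\frac{\pi}{1296}$

Begin with the known result
$$J(a) = \int_{0}^{\infty} \frac{1}{a^{2} + s^{2}} \, ds = \frac{\pi}{2 a}.$$

Differentiating under the integral sign with respect to $a$,
$$\frac{dJ}{da} = \int_{0}^{\infty} - \frac{2 a}{\left(a^{2} + s^{2}\right)^{2}} \, ds = - \frac{\pi}{2 a^{2}},$$
so $\int_{0}^{\infty} \frac{1}{\left(a^{2} + s^{2}\right)^{2}} \, ds = \frac{\pi}{4 a^{3}}$.

Repeating — each differentiation of $1/(s^2+a^2)^j$ produces $-2ja/(s^2+a^2)^{j+1}$ — and dividing through by $-2ja$ at each step yields, after $2$ differentiations in total,
$$\int_{0}^{\infty} \frac{1}{\left(a^{2} + s^{2}\right)^{3}} \, ds = \frac{3 \pi}{16 a^{5}}.$$

Setting $a = 3$:
$$I = \frac{\pi}{1296}.$$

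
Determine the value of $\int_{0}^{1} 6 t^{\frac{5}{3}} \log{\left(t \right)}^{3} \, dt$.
$- \frac{729}{1024}$

Consider the simpler parametrised integral
$$J(a) = \int_{0}^{1} 6 t^{a} \, dt = \frac{6}{a + 1}.$$

Differentiating under the integral sign brings down a factor of $\ln t$:
$$\frac{dJ}{da} = \int_{0}^{1} 6 t^{a} \log{\left(t \right)} \, dt = - \frac{6}{\left(a + 1\right)^{2}}.$$

Repeating $3$ times in total — each differentiation brings down another $\ln t$ — gives
$$\frac{d^{3}J}{da^{3}} = \int_{0}^{1} 6 t^{a} \log{\left(t \right)}^{3} \, dt = - \frac{36}{\left(a + 1\right)^{4}},$$
and the integrand here is exactly the target integrand, so $I = - \frac{36}{\left(a + 1\right)^{4}}$.

Setting $a = \frac{5}{3}$:
$$I = - \frac{729}{1024}.$$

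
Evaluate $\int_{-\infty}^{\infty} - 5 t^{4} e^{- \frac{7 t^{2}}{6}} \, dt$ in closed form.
$- \frac{135 \sqrt{42} \sqrt{\pi}}{343}$

Consider the simpler parametrised integral
$$J(a) = \int_{-\infty}^{\infty} - 5 e^{- a t^{2}} \, dt = - \frac{5 \sqrt{\pi}}{\sqrt{a}}.$$

Differentiating under the integral sign brings down a factor of $(-t^2)$:
$$\frac{dJ}{da} = \int_{-\infty}^{\infty} 5 t^{2} e^{- a t^{2}} \, dt = \frac{5 \sqrt{\pi}}{2 a^{\frac{3}{2}}}.$$

Repeating twice in total — each differentiation brings down another $(-t^2)$ — gives
$$\frac{d^{2}J}{da^{2}} = \int_{-\infty}^{\infty} - 5 t^{4} e^{- a t^{2}} \, dt = - \frac{15 \sqrt{\pi}}{4 a^{\frac{5}{2}}},$$
and the integrand here is exactly the target integrand, so $I = - \frac{15 \sqrt{\pi}}{4 a^{\frac{5}{2}}}$.

Setting $a = \frac{7}{6}$:
$$I = - \frac{135 \sqrt{42} \sqrt{\pi}}{343}.$$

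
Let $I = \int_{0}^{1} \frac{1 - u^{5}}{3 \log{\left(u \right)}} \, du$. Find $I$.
$- \frac{\log{\left(6 \right)}}{3}$

Introduce a parameter $a$ in the exponent: let $I(a) = \int_{0}^{1} \frac{1 - u^{a}}{3 \log{\left(u \right)}} \, du$.

Since $\dfrac{\partial}{\partial a}\,u^{a} = u^{a} \ln u$, the $\ln u$ in the denominator cancels and
$$\frac{dI}{da} = \int_{0}^{1} - \frac{1}{3} u^{a} \, du = - \frac{1}{3} \left[\frac{u^{a+1}}{a+1}\right]_0^1 = - \frac{1}{3 a + 3}.$$

Integrating with respect to $a$ gives $I(a) = - \frac{\log{\left(a + 1 \right)}}{3} + C$.

At $a = 0$ the integrand is identically $0$, so $I(0) = 0$. The closed form gives $0$, hence $C = 0$.

Setting $a = 5$:
$$I = - \frac{\log{\left(6 \right)}}{3}.$$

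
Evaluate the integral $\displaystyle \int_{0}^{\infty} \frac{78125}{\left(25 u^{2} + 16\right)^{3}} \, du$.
$\frac{46875 \pi}{16384}$

Recall the elementary integral
$$J(a) = \int_{0}^{\infty} \frac{5}{a^{2} + u^{2}} \, du = \frac{5 \pi}{2 a}.$$

Differentiating under the integral sign with respect to $a$,
$$\frac{dJ}{da} = \int_{0}^{\infty} - \frac{10 a}{\left(a^{2} + u^{2}\right)^{2}} \, du = - \frac{5 \pi}{2 a^{2}},$$
so $\int_{0}^{\infty} \frac{5}{\left(a^{2} + u^{2}\right)^{2}} \, du = \frac{5 \pi}{4 a^{3}}$.

Repeating — each differentiation of $1/(u^2+a^2)^j$ produces $-2ja/(u^2+a^2)^{j+1}$ — and dividing through by $-2ja$ at each step yields, after $2$ differentiations in total,
$$\int_{0}^{\infty} \frac{5}{\left(a^{2} + u^{2}\right)^{3}} \, du = \frac{15 \pi}{16 a^{5}}.$$

Setting $a = \frac{4}{5}$:
$$I = \frac{46875 \pi}{16384}.$$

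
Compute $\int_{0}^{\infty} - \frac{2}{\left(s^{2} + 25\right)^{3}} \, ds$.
$- \frac{3 \pi}{25000}$

Recall the elementary integral
$$J(a) = \int_{0}^{\infty} - \frac{2}{a^{2} + s^{2}} \, ds = - \frac{\pi}{a}.$$

Differentiating under the integral sign with respect to $a$,
$$\frac{dJ}{da} = \int_{0}^{\infty} \frac{4 a}{\left(a^{2} + s^{2}\right)^{2}} \, ds = \frac{\pi}{a^{2}},$$
so $\int_{0}^{\infty} - \frac{2}{\left(a^{2} + s^{2}\right)^{2}} \, ds = - \frac{\pi}{2 a^{3}}$.

Repeating — each differentiation of $1/(s^2+a^2)^j$ produces $-2ja/(s^2+a^2)^{j+1}$ — and dividing through by $-2ja$ at each step yields, after $2$ differentiations in total,
$$\int_{0}^{\infty} - \frac{2}{\left(a^{2} + s^{2}\right)^{3}} \, ds = - \frac{3 \pi}{8 a^{5}}.$$

Setting $a = 5$:
$$I = - \frac{3 \pi}{25000}.$$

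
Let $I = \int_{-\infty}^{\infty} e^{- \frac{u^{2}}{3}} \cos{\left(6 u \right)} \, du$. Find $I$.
$\frac{\sqrt{3} \sqrt{\pi}}{e^{27}}$

Let $b$ denote the cosine frequency and define $I(b) = \int_{-\infty}^{\infty} e^{- \frac{u^{2}}{3}} \cos{\left(b u \right)} \, du$.

Differentiating under the integral sign,
$$I'(b) = \int_{-\infty}^{\infty} - u e^{- \frac{u^{2}}{3}} \sin{\left(b u \right)} \, du.$$

Integrate $\int_{-\infty}^{\infty} u \sin(b u)\, e^{- \frac{u^{2}}{3}}\, du$ by parts with $w = \sin(b u)$ and $dv = u\, e^{- \frac{u^{2}}{3}}\, du$, giving $v = - \frac{3 e^{- \frac{u^{2}}{3}}}{2}$. The boundary term vanishes and
$$\int_{-\infty}^{\infty} u \sin(b u)\, e^{- \frac{u^{2}}{3}}\, du = \frac{3 b}{2} \int_{-\infty}^{\infty} \cos(b u)\, e^{- \frac{u^{2}}{3}}\, du,$$
so $I'(b) = - \frac{3 b}{2}\, I(b)$.

This is a separable first-order ODE; solving with the initial condition $I(0) = \int_{-\infty}^{\infty} e^{- \frac{u^{2}}{3}}\,du = \sqrt{3} \sqrt{\pi}$ gives
$$I(b) = \sqrt{3} \sqrt{\pi} e^{- \frac{3 b^{2}}{4}}.$$

Setting $b = 6$:
$$I = \frac{\sqrt{3} \sqrt{\pi}}{e^{27}}.$$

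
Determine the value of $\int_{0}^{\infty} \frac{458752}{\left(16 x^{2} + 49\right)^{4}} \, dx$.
$\frac{2560 \pi}{117649}$

Recall the elementary integral
$$J(a) = \int_{0}^{\infty} \frac{7}{a^{2} + x^{2}} \, dx = \frac{7 \pi}{2 a}.$$

Differentiating under the integral sign with respect to $a$,
$$\frac{dJ}{da} = \int_{0}^{\infty} - \frac{14 a}{\left(a^{2} + x^{2}\right)^{2}} \, dx = - \frac{7 \pi}{2 a^{2}},$$
so $\int_{0}^{\infty} \frac{7}{\left(a^{2} + x^{2}\right)^{2}} \, dx = \frac{7 \pi}{4 a^{3}}$.

Repeating — each differentiation of $1/(x^2+a^2)^j$ produces $-2ja/(x^2+a^2)^{j+1}$ — and dividing through by $-2ja$ at each step yields, after $3$ differentiations in total,
$$\int_{0}^{\infty} \frac{7}{\left(a^{2} + x^{2}\right)^{4}} \, dx = \frac{35 \pi}{32 a^{7}}.$$

Setting $a = \frac{7}{4}$:
$$I = \frac{2560 \pi}{117649}.$$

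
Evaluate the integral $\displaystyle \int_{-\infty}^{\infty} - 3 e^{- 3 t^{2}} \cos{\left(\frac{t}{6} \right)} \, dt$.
$- \frac{\sqrt{3} \sqrt{\pi}}{e^{\frac{1}{432}}}$

Treat the cosine frequency as a parameter and define $I(b) = \int_{-\infty}^{\infty} - 3 e^{- 3 t^{2}} \cos{\left(b t \right)} \, dt$.

Differentiating under the integral sign,
$$I'(b) = \int_{-\infty}^{\infty} 3 t e^{- 3 t^{2}} \sin{\left(b t \right)} \, dt.$$

Integrate $\int_{-\infty}^{\infty} t \sin(b t)\, e^{- 3 t^{2}}\, dt$ by parts with $u = \sin(b t)$ and $dv = t\, e^{- 3 t^{2}}\, dt$, giving $v = - \frac{e^{- 3 t^{2}}}{6}$. The boundary term vanishes and
$$\int_{-\infty}^{\infty} t \sin(b t)\, e^{- 3 t^{2}}\, dt = \frac{b}{6} \int_{-\infty}^{\infty} \cos(b t)\, e^{- 3 t^{2}}\, dt,$$
so $I'(b) = - \frac{b}{6}\, I(b)$.

This is a separable first-order ODE; solving with the initial condition $I(0) = \int_{-\infty}^{\infty} - 3 e^{- 3 t^{2}}\,dt = - \sqrt{3} \sqrt{\pi}$ gives
$$I(b) = - \sqrt{3} \sqrt{\pi} e^{- \frac{b^{2}}{12}}.$$

Setting $b = \frac{1}{6}$:
$$I = - \frac{\sqrt{3} \sqrt{\pi}}{e^{\frac{1}{432}}}.$$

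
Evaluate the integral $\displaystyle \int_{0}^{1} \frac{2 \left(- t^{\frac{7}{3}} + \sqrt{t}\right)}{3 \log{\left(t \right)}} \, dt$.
$\log{\left(\frac{3 \sqrt[3]{60}}{20} \right)}$

Consider the one-parameter family: let $I(a) = \int_{0}^{1} \frac{2 \left(- t^{\frac{7}{3}} + t^{a}\right)}{3 \log{\left(t \right)}} \, dt$.

Since $\dfrac{\partial}{\partial a}\,t^{a} = t^{a} \ln t$, the $\ln t$ in the denominator cancels and
$$\frac{dI}{da} = \int_{0}^{1} \frac{2}{3} t^{a} \, dt = \frac{2}{3} \left[\frac{t^{a+1}}{a+1}\right]_0^1 = \frac{2}{3 \left(a + 1\right)}.$$

Integrating with respect to $a$ gives $I(a) = \log{\left(\frac{\sqrt[3]{10} \cdot 3^{\frac{2}{3}} \left(a + 1\right)^{\frac{2}{3}}}{10} \right)} + C$.

At $a = \frac{7}{3}$ the integrand is identically $0$, so $I(\frac{7}{3}) = 0$. The closed form gives $0$, hence $C = 0$.

Setting $a = \frac{1}{2}$:
$$I = \log{\left(\frac{3 \sqrt[3]{60}}{20} \right)}.$$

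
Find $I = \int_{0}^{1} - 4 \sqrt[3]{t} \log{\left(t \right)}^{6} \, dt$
$- \frac{98415}{256}$

Begin with the known integral
$$J(a) = \int_{0}^{1} - 4 t^{a} \, dt = - \frac{4}{a + 1}.$$

Differentiating under the integral sign brings down a factor of $\ln t$:
$$\frac{dJ}{da} = \int_{0}^{1} - 4 t^{a} \log{\left(t \right)} \, dt = \frac{4}{\left(a + 1\right)^{2}}.$$

Repeating $6$ times in total — each differentiation brings down another $\ln t$ — gives
$$\frac{d^{6}J}{da^{6}} = \int_{0}^{1} - 4 t^{a} \log{\left(t \right)}^{6} \, dt = - \frac{2880}{\left(a + 1\right)^{7}},$$
and the integrand here is exactly the target integrand, so $I = - \frac{2880}{\left(a + 1\right)^{7}}$.

Setting $a = \frac{1}{3}$:
$$I = - \frac{98415}{256}.$$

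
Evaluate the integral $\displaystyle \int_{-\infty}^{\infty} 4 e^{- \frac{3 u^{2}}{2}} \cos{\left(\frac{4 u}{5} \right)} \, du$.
$\frac{4 \sqrt{6} \sqrt{\pi}}{3 e^{\frac{8}{75}}}$

Treat the cosine frequency as a parameter and define $I(b) = \int_{-\infty}^{\infty} 4 e^{- \frac{3 u^{2}}{2}} \cos{\left(b u \right)} \, du$.

Differentiating under the integral sign,
$$I'(b) = \int_{-\infty}^{\infty} - 4 u e^{- \frac{3 u^{2}}{2}} \sin{\left(b u \right)} \, du.$$

Integrate $\int_{-\infty}^{\infty} u \sin(b u)\, e^{- \frac{3 u^{2}}{2}}\, du$ by parts with $w = \sin(b u)$ and $dv = u\, e^{- \frac{3 u^{2}}{2}}\, du$, giving $v = - \frac{e^{- \frac{3 u^{2}}{2}}}{3}$. The boundary term vanishes and
$$\int_{-\infty}^{\infty} u \sin(b u)\, e^{- \frac{3 u^{2}}{2}}\, du = \frac{b}{3} \int_{-\infty}^{\infty} \cos(b u)\, e^{- \frac{3 u^{2}}{2}}\, du,$$
so $I'(b) = - \frac{b}{3}\, I(b)$.

This is a separable first-order ODE; solving with the initial condition $I(0) = \int_{-\infty}^{\infty} 4 e^{- \frac{3 u^{2}}{2}}\,du = \frac{4 \sqrt{6} \sqrt{\pi}}{3}$ gives
$$I(b) = \frac{4 \sqrt{6} \sqrt{\pi} e^{- \frac{b^{2}}{6}}}{3}.$$

Setting $b = \frac{4}{5}$:
$$I = \frac{4 \sqrt{6} \sqrt{\pi}}{3 e^{\frac{8}{75}}}.$$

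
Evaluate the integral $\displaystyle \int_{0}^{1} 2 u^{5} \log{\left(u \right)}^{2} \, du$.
$\frac{1}{54}$

Consider the simpler parametrised integral
$$J(a) = \int_{0}^{1} 2 u^{a} \, du = \frac{2}{a + 1}.$$

Differentiating under the integral sign brings down a factor of $\ln u$:
$$\frac{dJ}{da} = \int_{0}^{1} 2 u^{a} \log{\left(u \right)} \, du = - \frac{2}{\left(a + 1\right)^{2}}.$$

Repeating twice in total — each differentiation brings down another $\ln u$ — gives
$$\frac{d^{2}J}{da^{2}} = \int_{0}^{1} 2 u^{a} \log{\left(u \right)}^{2} \, du = \frac{4}{\left(a + 1\right)^{3}},$$
and the integrand here is exactly the target integrand, so $I = \frac{4}{\left(a + 1\right)^{3}}$.

Setting $a = 5$:
$$I = \frac{1}{54}.$$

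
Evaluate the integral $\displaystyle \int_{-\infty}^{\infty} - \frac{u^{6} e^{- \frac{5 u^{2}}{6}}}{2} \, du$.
$- \frac{81 \sqrt{30} \sqrt{\pi}}{250}$

Start from the elementary integral
$$J(a) = \int_{-\infty}^{\infty} - \frac{e^{- a u^{2}}}{2} \, du = - \frac{\sqrt{\pi}}{2 \sqrt{a}}.$$

Differentiating under the integral sign brings down a factor of $(-u^2)$:
$$\frac{dJ}{da} = \int_{-\infty}^{\infty} \frac{u^{2} e^{- a u^{2}}}{2} \, du = \frac{\sqrt{\pi}}{4 a^{\frac{3}{2}}}.$$

Repeating $3$ times in total — each differentiation brings down another $(-u^2)$ — gives
$$\frac{d^{3}J}{da^{3}} = \int_{-\infty}^{\infty} \frac{u^{6} e^{- a u^{2}}}{2} \, du = \frac{15 \sqrt{\pi}}{16 a^{\frac{7}{2}}},$$
and the integrand here is $(-1)^{3}$ times the target integrand, so $I = (-1)^{3}\,\frac{d^{3}J}{da^{3}} = - \frac{15 \sqrt{\pi}}{16 a^{\frac{7}{2}}}$.

Setting $a = \frac{5}{6}$:
$$I = - \frac{81 \sqrt{30} \sqrt{\pi}}{250}.$$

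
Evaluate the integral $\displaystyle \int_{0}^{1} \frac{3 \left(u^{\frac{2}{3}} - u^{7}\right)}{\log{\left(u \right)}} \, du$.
$\log{\left(\frac{125}{13824} \right)}$

Consider the one-parameter family: let $I(a) = \int_{0}^{1} \frac{3 \left(- u^{7} + u^{a}\right)}{\log{\left(u \right)}} \, du$.

Since $\dfrac{\partial}{\partial a}\,u^{a} = u^{a} \ln u$, the $\ln u$ in the denominator cancels and
$$\frac{dI}{da} = \int_{0}^{1} 3 u^{a} \, du = 3 \left[\frac{u^{a+1}}{a+1}\right]_0^1 = \frac{3}{a + 1}.$$

Integrating with respect to $a$ gives $I(a) = \log{\left(\frac{\left(a + 1\right)^{3}}{512} \right)} + C$.

At $a = 7$ the integrand is identically $0$, so $I(7) = 0$. The closed form gives $0$, hence $C = 0$.

Setting $a = \frac{2}{3}$:
$$I = \log{\left(\frac{125}{13824} \right)}.$$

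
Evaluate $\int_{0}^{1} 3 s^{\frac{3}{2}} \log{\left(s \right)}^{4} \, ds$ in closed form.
$\frac{2304}{3125}$

Consider the simpler parametrised integral
$$J(a) = \int_{0}^{1} 3 s^{a} \, ds = \frac{3}{a + 1}.$$

Differentiating under the integral sign brings down a factor of $\ln s$:
$$\frac{dJ}{da} = \int_{0}^{1} 3 s^{a} \log{\left(s \right)} \, ds = - \frac{3}{\left(a + 1\right)^{2}}.$$

Repeating $4$ times in total — each differentiation brings down another $\ln s$ — gives
$$\frac{d^{4}J}{da^{4}} = \int_{0}^{1} 3 s^{a} \log{\left(s \right)}^{4} \, ds = \frac{72}{\left(a + 1\right)^{5}},$$
and the integrand here is exactly the target integrand, so $I = \frac{72}{\left(a + 1\right)^{5}}$.

Setting $a = \frac{3}{2}$:
$$I = \frac{2304}{3125}.$$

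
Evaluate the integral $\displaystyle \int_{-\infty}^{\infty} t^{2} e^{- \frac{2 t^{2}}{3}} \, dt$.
$\frac{3 \sqrt{6} \sqrt{\pi}}{8}$

Begin with the known integral
$$J(a) = \int_{-\infty}^{\infty} e^{- a t^{2}} \, dt = \frac{\sqrt{\pi}}{\sqrt{a}}.$$

Differentiating under the integral sign brings down a factor of $(-t^2)$:
$$\frac{dJ}{da} = \int_{-\infty}^{\infty} - t^{2} e^{- a t^{2}} \, dt = - \frac{\sqrt{\pi}}{2 a^{\frac{3}{2}}}.$$

The integral on the left is $-I$, so $I = \frac{\sqrt{\pi}}{2 a^{\frac{3}{2}}}$.

Setting $a = \frac{2}{3}$:
$$I = \frac{3 \sqrt{6} \sqrt{\pi}}{8}.$$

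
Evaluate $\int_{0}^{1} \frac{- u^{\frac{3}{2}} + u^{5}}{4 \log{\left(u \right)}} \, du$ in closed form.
$- \frac{\log{\left(5 \right)}}{4} + \frac{\log{\left(2 \right)}}{4} + \frac{\log{\left(6 \right)}}{4}$

Consider the one-parameter family: let $I(a) = \int_{0}^{1} \frac{- u^{\frac{3}{2}} + u^{a}}{4 \log{\left(u \right)}} \, du$.

Since $\dfrac{\partial}{\partial a}\,u^{a} = u^{a} \ln u$, the $\ln u$ in the denominator cancels and
$$\frac{dI}{da} = \int_{0}^{1} \frac{1}{4} u^{a} \, du = \frac{1}{4} \left[\frac{u^{a+1}}{a+1}\right]_0^1 = \frac{1}{4 \left(a + 1\right)}.$$

Integrating with respect to $a$ gives $I(a) = \frac{\log{\left(a + 1 \right)}}{4} - \frac{\log{\left(5 \right)}}{4} + \frac{\log{\left(2 \right)}}{4} + C$.

At $a = \frac{3}{2}$ the integrand is identically $0$, so $I(\frac{3}{2}) = 0$. The closed form gives $0$, hence $C = 0$.

Setting $a = 5$:
$$I = - \frac{\log{\left(5 \right)}}{4} + \frac{\log{\left(2 \right)}}{4} + \frac{\log{\left(6 \right)}}{4}.$$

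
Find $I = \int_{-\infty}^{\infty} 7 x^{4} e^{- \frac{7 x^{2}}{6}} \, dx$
$\frac{27 \sqrt{42} \sqrt{\pi}}{49}$

Consider the simpler parametrised integral
$$J(a) = \int_{-\infty}^{\infty} 7 e^{- a x^{2}} \, dx = \frac{7 \sqrt{\pi}}{\sqrt{a}}.$$

Differentiating under the integral sign brings down a factor of $(-x^2)$:
$$\frac{dJ}{da} = \int_{-\infty}^{\infty} - 7 x^{2} e^{- a x^{2}} \, dx = - \frac{7 \sqrt{\pi}}{2 a^{\frac{3}{2}}}.$$

Repeating twice in total — each differentiation brings down another $(-x^2)$ — gives
$$\frac{d^{2}J}{da^{2}} = \int_{-\infty}^{\infty} 7 x^{4} e^{- a x^{2}} \, dx = \frac{21 \sqrt{\pi}}{4 a^{\frac{5}{2}}},$$
and the integrand here is exactly the target integrand, so $I = \frac{21 \sqrt{\pi}}{4 a^{\frac{5}{2}}}$.

Setting $a = \frac{7}{6}$:
$$I = \frac{27 \sqrt{42} \sqrt{\pi}}{49}.$$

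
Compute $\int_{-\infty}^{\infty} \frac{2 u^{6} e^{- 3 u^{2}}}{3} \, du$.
$\frac{5 \sqrt{3} \sqrt{\pi}}{324}$

Begin with the known integral
$$J(a) = \int_{-\infty}^{\infty} \frac{2 e^{- a u^{2}}}{3} \, du = \frac{2 \sqrt{\pi}}{3 \sqrt{a}}.$$

Differentiating under the integral sign brings down a factor of $(-u^2)$:
$$\frac{dJ}{da} = \int_{-\infty}^{\infty} - \frac{2 u^{2} e^{- a u^{2}}}{3} \, du = - \frac{\sqrt{\pi}}{3 a^{\frac{3}{2}}}.$$

Repeating $3$ times in total — each differentiation brings down another $(-u^2)$ — gives
$$\frac{d^{3}J}{da^{3}} = \int_{-\infty}^{\infty} - \frac{2 u^{6} e^{- a u^{2}}}{3} \, du = - \frac{5 \sqrt{\pi}}{4 a^{\frac{7}{2}}},$$
and the integrand here is $(-1)^{3}$ times the target integrand, so $I = (-1)^{3}\,\frac{d^{3}J}{da^{3}} = \frac{5 \sqrt{\pi}}{4 a^{\frac{7}{2}}}$.

Setting $a = 3$:
$$I = \frac{5 \sqrt{3} \sqrt{\pi}}{324}.$$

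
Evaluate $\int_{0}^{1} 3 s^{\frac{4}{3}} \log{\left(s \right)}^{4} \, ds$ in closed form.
$\frac{17496}{16807}$

Begin with the known integral
$$J(a) = \int_{0}^{1} 3 s^{a} \, ds = \frac{3}{a + 1}.$$

Differentiating under the integral sign brings down a factor of $\ln s$:
$$\frac{dJ}{da} = \int_{0}^{1} 3 s^{a} \log{\left(s \right)} \, ds = - \frac{3}{\left(a + 1\right)^{2}}.$$

Repeating $4$ times in total — each differentiation brings down another $\ln s$ — gives
$$\frac{d^{4}J}{da^{4}} = \int_{0}^{1} 3 s^{a} \log{\left(s \right)}^{4} \, ds = \frac{72}{\left(a + 1\right)^{5}},$$
and the integrand here is exactly the target integrand, so $I = \frac{72}{\left(a + 1\right)^{5}}$.

Setting $a = \frac{4}{3}$:
$$I = \frac{17496}{16807}.$$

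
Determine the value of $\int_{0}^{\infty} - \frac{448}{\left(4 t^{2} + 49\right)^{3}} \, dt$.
$- \frac{6 \pi}{2401}$

Recall the elementary integral
$$J(a) = \int_{0}^{\infty} - \frac{7}{a^{2} + t^{2}} \, dt = - \frac{7 \pi}{2 a}.$$

Differentiating under the integral sign with respect to $a$,
$$\frac{dJ}{da} = \int_{0}^{\infty} \frac{14 a}{\left(a^{2} + t^{2}\right)^{2}} \, dt = \frac{7 \pi}{2 a^{2}},$$
so $\int_{0}^{\infty} - \frac{7}{\left(a^{2} + t^{2}\right)^{2}} \, dt = - \frac{7 \pi}{4 a^{3}}$.

Repeating — each differentiation of $1/(t^2+a^2)^j$ produces $-2ja/(t^2+a^2)^{j+1}$ — and dividing through by $-2ja$ at each step yields, after $2$ differentiations in total,
$$\int_{0}^{\infty} - \frac{7}{\left(a^{2} + t^{2}\right)^{3}} \, dt = - \frac{21 \pi}{16 a^{5}}.$$

Setting $a = \frac{7}{2}$:
$$I = - \frac{6 \pi}{2401}.$$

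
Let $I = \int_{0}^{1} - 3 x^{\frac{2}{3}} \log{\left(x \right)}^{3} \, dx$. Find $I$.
$\frac{1458}{625}$

Begin with the known integral
$$J(a) = \int_{0}^{1} - 3 x^{a} \, dx = - \frac{3}{a + 1}.$$

Differentiating under the integral sign brings down a factor of $\ln x$:
$$\frac{dJ}{da} = \int_{0}^{1} - 3 x^{a} \log{\left(x \right)} \, dx = \frac{3}{\left(a + 1\right)^{2}}.$$

Repeating $3$ times in total — each differentiation brings down another $\ln x$ — gives
$$\frac{d^{3}J}{da^{3}} = \int_{0}^{1} - 3 x^{a} \log{\left(x \right)}^{3} \, dx = \frac{18}{\left(a + 1\right)^{4}},$$
and the integrand here is exactly the target integrand, so $I = \frac{18}{\left(a + 1\right)^{4}}$.

Setting $a = \frac{2}{3}$:
$$I = \frac{1458}{625}.$$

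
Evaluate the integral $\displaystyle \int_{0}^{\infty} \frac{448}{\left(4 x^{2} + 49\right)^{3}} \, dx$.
$\frac{6 \pi}{2401}$

Start from the standard arctangent integral
$$J(a) = \int_{0}^{\infty} \frac{7}{a^{2} + x^{2}} \, dx = \frac{7 \pi}{2 a}.$$

Differentiating under the integral sign with respect to $a$,
$$\frac{dJ}{da} = \int_{0}^{\infty} - \frac{14 a}{\left(a^{2} + x^{2}\right)^{2}} \, dx = - \frac{7 \pi}{2 a^{2}},$$
so $\int_{0}^{\infty} \frac{7}{\left(a^{2} + x^{2}\right)^{2}} \, dx = \frac{7 \pi}{4 a^{3}}$.

Repeating — each differentiation of $1/(x^2+a^2)^j$ produces $-2ja/(x^2+a^2)^{j+1}$ — and dividing through by $-2ja$ at each step yields, after $2$ differentiations in total,
$$\int_{0}^{\infty} \frac{7}{\left(a^{2} + x^{2}\right)^{3}} \, dx = \frac{21 \pi}{16 a^{5}}.$$

Setting $a = \frac{7}{2}$:
$$I = \frac{6 \pi}{2401}.$$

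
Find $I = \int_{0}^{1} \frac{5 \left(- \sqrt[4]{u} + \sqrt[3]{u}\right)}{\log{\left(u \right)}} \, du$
$- \log{\left(\frac{759375}{1048576} \right)}$

Introduce a parameter $a$ in the exponent: let $I(a) = \int_{0}^{1} \frac{5 \left(\sqrt[3]{u} - u^{a}\right)}{\log{\left(u \right)}} \, du$.

Since $\dfrac{\partial}{\partial a}\,u^{a} = u^{a} \ln u$, the $\ln u$ in the denominator cancels and
$$\frac{dI}{da} = \int_{0}^{1} -5 u^{a} \, du = -5 \left[\frac{u^{a+1}}{a+1}\right]_0^1 = - \frac{5}{a + 1}.$$

Integrating with respect to $a$ gives $I(a) = - \log{\left(\frac{243 \left(a + 1\right)^{5}}{1024} \right)} + C$.

At $a = \frac{1}{3}$ the integrand is identically $0$, so $I(\frac{1}{3}) = 0$. The closed form gives $0$, hence $C = 0$.

Setting $a = \frac{1}{4}$:
$$I = - \log{\left(\frac{759375}{1048576} \right)}.$$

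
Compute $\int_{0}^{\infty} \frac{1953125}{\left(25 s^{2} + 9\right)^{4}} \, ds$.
$\frac{1953125 \pi}{69984}$

Begin with the known result
$$J(a) = \int_{0}^{\infty} \frac{5}{a^{2} + s^{2}} \, ds = \frac{5 \pi}{2 a}.$$

Differentiating under the integral sign with respect to $a$,
$$\frac{dJ}{da} = \int_{0}^{\infty} - \frac{10 a}{\left(a^{2} + s^{2}\right)^{2}} \, ds = - \frac{5 \pi}{2 a^{2}},$$
so $\int_{0}^{\infty} \frac{5}{\left(a^{2} + s^{2}\right)^{2}} \, ds = \frac{5 \pi}{4 a^{3}}$.

Repeating — each differentiation of $1/(s^2+a^2)^j$ produces $-2ja/(s^2+a^2)^{j+1}$ — and dividing through by $-2ja$ at each step yields, after $3$ differentiations in total,
$$\int_{0}^{\infty} \frac{5}{\left(a^{2} + s^{2}\right)^{4}} \, ds = \frac{25 \pi}{32 a^{7}}.$$

Setting $a = \frac{3}{5}$:
$$I = \frac{1953125 \pi}{69984}.$$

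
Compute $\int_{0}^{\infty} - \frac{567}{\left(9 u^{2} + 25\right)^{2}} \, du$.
$- \frac{189 \pi}{500}$

Begin with the known result
$$J(a) = \int_{0}^{\infty} - \frac{7}{a^{2} + u^{2}} \, du = - \frac{7 \pi}{2 a}.$$

Differentiating under the integral sign with respect to $a$,
$$\frac{dJ}{da} = \int_{0}^{\infty} \frac{14 a}{\left(a^{2} + u^{2}\right)^{2}} \, du = \frac{7 \pi}{2 a^{2}},$$
so $\int_{0}^{\infty} - \frac{7}{\left(a^{2} + u^{2}\right)^{2}} \, du = - \frac{7 \pi}{4 a^{3}}$.

Setting $a = \frac{5}{3}$:
$$I = - \frac{189 \pi}{500}.$$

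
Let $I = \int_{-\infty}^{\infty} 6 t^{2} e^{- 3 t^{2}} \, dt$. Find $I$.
$\frac{\sqrt{3} \sqrt{\pi}}{3}$

Begin with the known integral
$$J(a) = \int_{-\infty}^{\infty} 6 e^{- a t^{2}} \, dt = \frac{6 \sqrt{\pi}}{\sqrt{a}}.$$

Differentiating under the integral sign brings down a factor of $(-t^2)$:
$$\frac{dJ}{da} = \int_{-\infty}^{\infty} - 6 t^{2} e^{- a t^{2}} \, dt = - \frac{3 \sqrt{\pi}}{a^{\frac{3}{2}}}.$$

The integral on the left is $-I$, so $I = \frac{3 \sqrt{\pi}}{a^{\frac{3}{2}}}$.

Setting $a = 3$:
$$I = \frac{\sqrt{3} \sqrt{\pi}}{3}.$$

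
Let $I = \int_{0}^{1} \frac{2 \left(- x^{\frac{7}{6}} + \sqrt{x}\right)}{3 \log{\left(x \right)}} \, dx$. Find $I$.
$\log{\left(\frac{3 \sqrt[3]{39}}{13} \right)}$

Introduce a parameter $a$ in the exponent: let $I(a) = \int_{0}^{1} \frac{2 \left(- x^{\frac{7}{6}} + x^{a}\right)}{3 \log{\left(x \right)}} \, dx$.

Since $\dfrac{\partial}{\partial a}\,x^{a} = x^{a} \ln x$, the $\ln x$ in the denominator cancels and
$$\frac{dI}{da} = \int_{0}^{1} \frac{2}{3} x^{a} \, dx = \frac{2}{3} \left[\frac{x^{a+1}}{a+1}\right]_0^1 = \frac{2}{3 \left(a + 1\right)}.$$

Integrating with respect to $a$ gives $I(a) = \log{\left(\frac{\sqrt[3]{13} \cdot 6^{\frac{2}{3}} \left(a + 1\right)^{\frac{2}{3}}}{13} \right)} + C$.

At $a = \frac{7}{6}$ the integrand is identically $0$, so $I(\frac{7}{6}) = 0$. The closed form gives $0$, hence $C = 0$.

Setting $a = \frac{1}{2}$:
$$I = \log{\left(\frac{3 \sqrt[3]{39}}{13} \right)}.$$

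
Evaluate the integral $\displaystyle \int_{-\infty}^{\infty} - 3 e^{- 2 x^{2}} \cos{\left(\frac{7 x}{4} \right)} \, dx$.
$- \frac{3 \sqrt{2} \sqrt{\pi}}{2 e^{\frac{49}{128}}}$

Let $b$ denote the cosine frequency and define $I(b) = \int_{-\infty}^{\infty} - 3 e^{- 2 x^{2}} \cos{\left(b x \right)} \, dx$.

Differentiating under the integral sign,
$$I'(b) = \int_{-\infty}^{\infty} 3 x e^{- 2 x^{2}} \sin{\left(b x \right)} \, dx.$$

Integrate $\int_{-\infty}^{\infty} x \sin(b x)\, e^{- 2 x^{2}}\, dx$ by parts with $u = \sin(b x)$ and $dv = x\, e^{- 2 x^{2}}\, dx$, giving $v = - \frac{e^{- 2 x^{2}}}{4}$. The boundary term vanishes and
$$\int_{-\infty}^{\infty} x \sin(b x)\, e^{- 2 x^{2}}\, dx = \frac{b}{4} \int_{-\infty}^{\infty} \cos(b x)\, e^{- 2 x^{2}}\, dx,$$
so $I'(b) = - \frac{b}{4}\, I(b)$.

This is a separable first-order ODE; solving with the initial condition $I(0) = \int_{-\infty}^{\infty} - 3 e^{- 2 x^{2}}\,dx = - \frac{3 \sqrt{2} \sqrt{\pi}}{2}$ gives
$$I(b) = - \frac{3 \sqrt{2} \sqrt{\pi} e^{- \frac{b^{2}}{8}}}{2}.$$

Setting $b = \frac{7}{4}$:
$$I = - \frac{3 \sqrt{2} \sqrt{\pi}}{2 e^{\frac{49}{128}}}.$$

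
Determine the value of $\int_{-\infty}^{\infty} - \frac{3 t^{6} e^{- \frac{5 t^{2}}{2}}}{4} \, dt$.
$- \frac{9 \sqrt{10} \sqrt{\pi}}{500}$

Consider the simpler parametrised integral
$$J(a) = \int_{-\infty}^{\infty} - \frac{3 e^{- a t^{2}}}{4} \, dt = - \frac{3 \sqrt{\pi}}{4 \sqrt{a}}.$$

Differentiating under the integral sign brings down a factor of $(-t^2)$:
$$\frac{dJ}{da} = \int_{-\infty}^{\infty} \frac{3 t^{2} e^{- a t^{2}}}{4} \, dt = \frac{3 \sqrt{\pi}}{8 a^{\frac{3}{2}}}.$$

Repeating $3$ times in total — each differentiation brings down another $(-t^2)$ — gives
$$\frac{d^{3}J}{da^{3}} = \int_{-\infty}^{\infty} \frac{3 t^{6} e^{- a t^{2}}}{4} \, dt = \frac{45 \sqrt{\pi}}{32 a^{\frac{7}{2}}},$$
and the integrand here is $(-1)^{3}$ times the target integrand, so $I = (-1)^{3}\,\frac{d^{3}J}{da^{3}} = - \frac{45 \sqrt{\pi}}{32 a^{\frac{7}{2}}}$.

Setting $a = \frac{5}{2}$:
$$I = - \frac{9 \sqrt{10} \sqrt{\pi}}{500}.$$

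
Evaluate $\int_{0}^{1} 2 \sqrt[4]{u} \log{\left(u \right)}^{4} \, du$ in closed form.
$\frac{49152}{3125}$

Start from the elementary integral
$$J(a) = \int_{0}^{1} 2 u^{a} \, du = \frac{2}{a + 1}.$$

Differentiating under the integral sign brings down a factor of $\ln u$:
$$\frac{dJ}{da} = \int_{0}^{1} 2 u^{a} \log{\left(u \right)} \, du = - \frac{2}{\left(a + 1\right)^{2}}.$$

Repeating $4$ times in total — each differentiation brings down another $\ln u$ — gives
$$\frac{d^{4}J}{da^{4}} = \int_{0}^{1} 2 u^{a} \log{\left(u \right)}^{4} \, du = \frac{48}{\left(a + 1\right)^{5}},$$
and the integrand here is exactly the target integrand, so $I = \frac{48}{\left(a + 1\right)^{5}}$.

Setting $a = \frac{1}{4}$:
$$I = \frac{49152}{3125}.$$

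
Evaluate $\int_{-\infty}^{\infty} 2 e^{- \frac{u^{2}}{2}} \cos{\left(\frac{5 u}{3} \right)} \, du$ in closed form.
$\frac{2 \sqrt{2} \sqrt{\pi}}{e^{\frac{25}{18}}}$

Treat the cosine frequency as a parameter and define $I(b) = \int_{-\infty}^{\infty} 2 e^{- \frac{u^{2}}{2}} \cos{\left(b u \right)} \, du$.

Differentiating under the integral sign,
$$I'(b) = \int_{-\infty}^{\infty} - 2 u e^{- \frac{u^{2}}{2}} \sin{\left(b u \right)} \, du.$$

Integrate $\int_{-\infty}^{\infty} u \sin(b u)\, e^{- \frac{u^{2}}{2}}\, du$ by parts with $w = \sin(b u)$ and $dv = u\, e^{- \frac{u^{2}}{2}}\, du$, giving $v = - e^{- \frac{u^{2}}{2}}$. The boundary term vanishes and
$$\int_{-\infty}^{\infty} u \sin(b u)\, e^{- \frac{u^{2}}{2}}\, du = b \int_{-\infty}^{\infty} \cos(b u)\, e^{- \frac{u^{2}}{2}}\, du,$$
so $I'(b) = - b\, I(b)$.

This is a separable first-order ODE; solving with the initial condition $I(0) = \int_{-\infty}^{\infty} 2 e^{- \frac{u^{2}}{2}}\,du = 2 \sqrt{2} \sqrt{\pi}$ gives
$$I(b) = 2 \sqrt{2} \sqrt{\pi} e^{- \frac{b^{2}}{2}}.$$

Setting $b = \frac{5}{3}$:
$$I = \frac{2 \sqrt{2} \sqrt{\pi}}{e^{\frac{25}{18}}}.$$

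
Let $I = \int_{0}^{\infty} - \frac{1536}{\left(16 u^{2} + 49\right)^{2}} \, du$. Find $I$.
$- \frac{96 \pi}{343}$

Recall the elementary integral
$$J(a) = \int_{0}^{\infty} - \frac{6}{a^{2} + u^{2}} \, du = - \frac{3 \pi}{a}.$$

Differentiating under the integral sign with respect to $a$,
$$\frac{dJ}{da} = \int_{0}^{\infty} \frac{12 a}{\left(a^{2} + u^{2}\right)^{2}} \, du = \frac{3 \pi}{a^{2}},$$
so $\int_{0}^{\infty} - \frac{6}{\left(a^{2} + u^{2}\right)^{2}} \, du = - \frac{3 \pi}{2 a^{3}}$.

Setting $a = \frac{7}{4}$:
$$I = - \frac{96 \pi}{343}.$$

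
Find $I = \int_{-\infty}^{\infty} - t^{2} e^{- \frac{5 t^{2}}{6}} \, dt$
$- \frac{3 \sqrt{30} \sqrt{\pi}}{25}$

Consider the simpler parametrised integral
$$J(a) = \int_{-\infty}^{\infty} - e^{- a t^{2}} \, dt = - \frac{\sqrt{\pi}}{\sqrt{a}}.$$

Differentiating under the integral sign brings down a factor of $(-t^2)$:
$$\frac{dJ}{da} = \int_{-\infty}^{\infty} t^{2} e^{- a t^{2}} \, dt = \frac{\sqrt{\pi}}{2 a^{\frac{3}{2}}}.$$

The integral on the left is $-I$, so $I = - \frac{\sqrt{\pi}}{2 a^{\frac{3}{2}}}$.

Setting $a = \frac{5}{6}$:
$$I = - \frac{3 \sqrt{30} \sqrt{\pi}}{25}.$$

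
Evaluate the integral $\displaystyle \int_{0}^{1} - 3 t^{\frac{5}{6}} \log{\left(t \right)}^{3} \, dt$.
$\frac{23328}{14641}$

Start from the elementary integral
$$J(a) = \int_{0}^{1} - 3 t^{a} \, dt = - \frac{3}{a + 1}.$$

Differentiating under the integral sign brings down a factor of $\ln t$:
$$\frac{dJ}{da} = \int_{0}^{1} - 3 t^{a} \log{\left(t \right)} \, dt = \frac{3}{\left(a + 1\right)^{2}}.$$

Repeating $3$ times in total — each differentiation brings down another $\ln t$ — gives
$$\frac{d^{3}J}{da^{3}} = \int_{0}^{1} - 3 t^{a} \log{\left(t \right)}^{3} \, dt = \frac{18}{\left(a + 1\right)^{4}},$$
and the integrand here is exactly the target integrand, so $I = \frac{18}{\left(a + 1\right)^{4}}$.

Setting $a = \frac{5}{6}$:
$$I = \frac{23328}{14641}.$$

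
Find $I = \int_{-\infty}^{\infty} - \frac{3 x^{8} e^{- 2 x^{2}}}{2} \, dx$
$- \frac{315 \sqrt{2} \sqrt{\pi}}{1024}$

Consider the simpler parametrised integral
$$J(a) = \int_{-\infty}^{\infty} - \frac{3 e^{- a x^{2}}}{2} \, dx = - \frac{3 \sqrt{\pi}}{2 \sqrt{a}}.$$

Differentiating under the integral sign brings down a factor of $(-x^2)$:
$$\frac{dJ}{da} = \int_{-\infty}^{\infty} \frac{3 x^{2} e^{- a x^{2}}}{2} \, dx = \frac{3 \sqrt{\pi}}{4 a^{\frac{3}{2}}}.$$

Repeating $4$ times in total — each differentiation brings down another $(-x^2)$ — gives
$$\frac{d^{4}J}{da^{4}} = \int_{-\infty}^{\infty} - \frac{3 x^{8} e^{- a x^{2}}}{2} \, dx = - \frac{315 \sqrt{\pi}}{32 a^{\frac{9}{2}}},$$
and the integrand here is exactly the target integrand, so $I = - \frac{315 \sqrt{\pi}}{32 a^{\frac{9}{2}}}$.

Setting $a = 2$:
$$I = - \frac{315 \sqrt{2} \sqrt{\pi}}{1024}.$$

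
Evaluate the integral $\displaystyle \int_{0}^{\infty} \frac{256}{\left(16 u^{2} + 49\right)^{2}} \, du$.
$\frac{16 \pi}{343}$

Begin with the known result
$$J(a) = \int_{0}^{\infty} \frac{1}{a^{2} + u^{2}} \, du = \frac{\pi}{2 a}.$$

Differentiating under the integral sign with respect to $a$,
$$\frac{dJ}{da} = \int_{0}^{\infty} - \frac{2 a}{\left(a^{2} + u^{2}\right)^{2}} \, du = - \frac{\pi}{2 a^{2}},$$
so $\int_{0}^{\infty} \frac{1}{\left(a^{2} + u^{2}\right)^{2}} \, du = \frac{\pi}{4 a^{3}}$.

Setting $a = \frac{7}{4}$:
$$I = \frac{16 \pi}{343}.$$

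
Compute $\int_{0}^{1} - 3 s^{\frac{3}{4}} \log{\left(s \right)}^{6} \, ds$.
$- \frac{35389440}{823543}$

Consider the simpler parametrised integral
$$J(a) = \int_{0}^{1} - 3 s^{a} \, ds = - \frac{3}{a + 1}.$$

Differentiating under the integral sign brings down a factor of $\ln s$:
$$\frac{dJ}{da} = \int_{0}^{1} - 3 s^{a} \log{\left(s \right)} \, ds = \frac{3}{\left(a + 1\right)^{2}}.$$

Repeating $6$ times in total — each differentiation brings down another $\ln s$ — gives
$$\frac{d^{6}J}{da^{6}} = \int_{0}^{1} - 3 s^{a} \log{\left(s \right)}^{6} \, ds = - \frac{2160}{\left(a + 1\right)^{7}},$$
and the integrand here is exactly the target integrand, so $I = - \frac{2160}{\left(a + 1\right)^{7}}$.

Setting $a = \frac{3}{4}$:
$$I = - \frac{35389440}{823543}.$$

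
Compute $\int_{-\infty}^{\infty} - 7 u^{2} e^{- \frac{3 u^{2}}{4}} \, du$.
$- \frac{28 \sqrt{3} \sqrt{\pi}}{9}$

Begin with the known integral
$$J(a) = \int_{-\infty}^{\infty} - 7 e^{- a u^{2}} \, du = - \frac{7 \sqrt{\pi}}{\sqrt{a}}.$$

Differentiating under the integral sign brings down a factor of $(-u^2)$:
$$\frac{dJ}{da} = \int_{-\infty}^{\infty} 7 u^{2} e^{- a u^{2}} \, du = \frac{7 \sqrt{\pi}}{2 a^{\frac{3}{2}}}.$$

The integral on the left is $-I$, so $I = - \frac{7 \sqrt{\pi}}{2 a^{\frac{3}{2}}}$.

Setting $a = \frac{3}{4}$:
$$I = - \frac{28 \sqrt{3} \sqrt{\pi}}{9}.$$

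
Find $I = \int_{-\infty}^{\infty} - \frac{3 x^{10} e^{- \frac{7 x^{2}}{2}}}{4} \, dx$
$- \frac{405 \sqrt{14} \sqrt{\pi}}{67228}$

Start from the elementary integral
$$J(a) = \int_{-\infty}^{\infty} - \frac{3 e^{- a x^{2}}}{4} \, dx = - \frac{3 \sqrt{\pi}}{4 \sqrt{a}}.$$

Differentiating under the integral sign brings down a factor of $(-x^2)$:
$$\frac{dJ}{da} = \int_{-\infty}^{\infty} \frac{3 x^{2} e^{- a x^{2}}}{4} \, dx = \frac{3 \sqrt{\pi}}{8 a^{\frac{3}{2}}}.$$

Repeating $5$ times in total — each differentiation brings down another $(-x^2)$ — gives
$$\frac{d^{5}J}{da^{5}} = \int_{-\infty}^{\infty} \frac{3 x^{10} e^{- a x^{2}}}{4} \, dx = \frac{2835 \sqrt{\pi}}{128 a^{\frac{11}{2}}},$$
and the integrand here is $(-1)^{5}$ times the target integrand, so $I = (-1)^{5}\,\frac{d^{5}J}{da^{5}} = - \frac{2835 \sqrt{\pi}}{128 a^{\frac{11}{2}}}$.

Setting $a = \frac{7}{2}$:
$$I = - \frac{405 \sqrt{14} \sqrt{\pi}}{67228}.$$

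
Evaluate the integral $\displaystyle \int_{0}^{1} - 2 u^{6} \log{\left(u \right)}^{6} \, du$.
$- \frac{1440}{823543}$

Consider the simpler parametrised integral
$$J(a) = \int_{0}^{1} - 2 u^{a} \, du = - \frac{2}{a + 1}.$$

Differentiating under the integral sign brings down a factor of $\ln u$:
$$\frac{dJ}{da} = \int_{0}^{1} - 2 u^{a} \log{\left(u \right)} \, du = \frac{2}{\left(a + 1\right)^{2}}.$$

Repeating $6$ times in total — each differentiation brings down another $\ln u$ — gives
$$\frac{d^{6}J}{da^{6}} = \int_{0}^{1} - 2 u^{a} \log{\left(u \right)}^{6} \, du = - \frac{1440}{\left(a + 1\right)^{7}},$$
and the integrand here is exactly the target integrand, so $I = - \frac{1440}{\left(a + 1\right)^{7}}$.

Setting $a = 6$:
$$I = - \frac{1440}{823543}.$$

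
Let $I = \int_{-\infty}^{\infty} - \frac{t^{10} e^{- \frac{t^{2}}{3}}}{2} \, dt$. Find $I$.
$- \frac{229635 \sqrt{3} \sqrt{\pi}}{64}$

Consider the simpler parametrised integral
$$J(a) = \int_{-\infty}^{\infty} - \frac{e^{- a t^{2}}}{2} \, dt = - \frac{\sqrt{\pi}}{2 \sqrt{a}}.$$

Differentiating under the integral sign brings down a factor of $(-t^2)$:
$$\frac{dJ}{da} = \int_{-\infty}^{\infty} \frac{t^{2} e^{- a t^{2}}}{2} \, dt = \frac{\sqrt{\pi}}{4 a^{\frac{3}{2}}}.$$

Repeating $5$ times in total — each differentiation brings down another $(-t^2)$ — gives
$$\frac{d^{5}J}{da^{5}} = \int_{-\infty}^{\infty} \frac{t^{10} e^{- a t^{2}}}{2} \, dt = \frac{945 \sqrt{\pi}}{64 a^{\frac{11}{2}}},$$
and the integrand here is $(-1)^{5}$ times the target integrand, so $I = (-1)^{5}\,\frac{d^{5}J}{da^{5}} = - \frac{945 \sqrt{\pi}}{64 a^{\frac{11}{2}}}$.

Setting $a = \frac{1}{3}$:
$$I = - \frac{229635 \sqrt{3} \sqrt{\pi}}{64}.$$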